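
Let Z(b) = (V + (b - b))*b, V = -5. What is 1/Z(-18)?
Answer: 1/90 ≈ 0.011111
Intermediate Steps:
Z(b) = -5*b (Z(b) = (-5 + (b - b))*b = (-5 + 0)*b = -5*b)
1/Z(-18) = 1/(-5*(-18)) = 1/90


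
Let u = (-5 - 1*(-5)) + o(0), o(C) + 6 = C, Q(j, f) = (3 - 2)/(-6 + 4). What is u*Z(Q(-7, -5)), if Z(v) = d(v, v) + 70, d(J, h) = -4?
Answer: -396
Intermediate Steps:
Q(j, f) = -1/2 (Q(j, f) = 1/(-2) = 1*(-1/2) = -1/2)
o(C) = -6 + C
u = -6 (u = (-5 - 1*(-5)) + (-6 + 0) = (-5 + 5) - 6 = 0 - 6 = -6)
Z(v) = 66 (Z(v) = -4 + 70 = 66)
u*Z(Q(-7, -5)) = -6*66 = -396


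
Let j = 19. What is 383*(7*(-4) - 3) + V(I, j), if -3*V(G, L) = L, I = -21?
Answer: -35638/3 ≈ -11879.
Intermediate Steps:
V(G, L) = -L/3
383*(7*(-4) - 3) + V(I, j) = 383*(7*(-4) - 3) - ⅓*19 = 383*(-28 - 3) - 19/3 = 383*(-31) - 19/3 = -11873 - 19/3 = -35638/3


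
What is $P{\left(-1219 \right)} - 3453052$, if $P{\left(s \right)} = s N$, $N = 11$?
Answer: $-3466461$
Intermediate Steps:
$P{\left(s \right)} = 11 s$ ($P{\left(s \right)} = s 11 = 11 s$)
$P{\left(-1219 \right)} - 3453052 = 11 \left(-1219\right) - 3453052 = -13409 - 3453052 = -3466461$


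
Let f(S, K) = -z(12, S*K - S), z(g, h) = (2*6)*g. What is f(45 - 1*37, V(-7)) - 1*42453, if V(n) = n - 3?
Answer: -42597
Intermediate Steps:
V(n) = -3 + n
z(g, h) = 12*g
f(S, K) = -144 (f(S, K) = -12*12 = -1*144 = -144)
f(45 - 1*37, V(-7)) - 1*42453 = -144 - 1*42453 = -144 - 42453 = -42597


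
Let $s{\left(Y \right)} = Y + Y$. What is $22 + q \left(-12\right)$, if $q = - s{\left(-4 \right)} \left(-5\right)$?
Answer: $502$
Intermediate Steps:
$s{\left(Y \right)} = 2 Y$
$q = -40$ ($q = - 2 \left(-4\right) \left(-5\right) = \left(-1\right) \left(-8\right) \left(-5\right) = 8 \left(-5\right) = -40$)
$22 + q \left(-12\right) = 22 - -480 = 22 + 480 = 502$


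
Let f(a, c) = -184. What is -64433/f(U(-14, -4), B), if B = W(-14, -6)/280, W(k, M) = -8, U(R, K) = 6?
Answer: 64433/184 ≈ 350.18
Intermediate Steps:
B = -1/35 (B = -8/280 = -8*1/280 = -1/35 ≈ -0.028571)
-64433/f(U(-14, -4), B) = -64433/(-184) = -64433*(-1/184) = 64433/184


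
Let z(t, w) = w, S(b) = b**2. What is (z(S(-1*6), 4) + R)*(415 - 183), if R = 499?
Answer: 116696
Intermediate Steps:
(z(S(-1*6), 4) + R)*(415 - 183) = (4 + 499)*(415 - 183) = 503*232 = 116696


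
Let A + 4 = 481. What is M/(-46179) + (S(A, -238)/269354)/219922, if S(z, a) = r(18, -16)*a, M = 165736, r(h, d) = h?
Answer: -2454420537114101/683874859411863 ≈ -3.5890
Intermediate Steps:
A = 477 (A = -4 + 481 = 477)
S(z, a) = 18*a
M/(-46179) + (S(A, -238)/269354)/219922 = 165736/(-46179) + ((18*(-238))/269354)/219922 = 165736*(-1/46179) - 4284*1/269354*(1/219922) = -165736/46179 - 2142/134677*1/219922 = -165736/46179 - 1071/14809217597 = -2454420537114101/683874859411863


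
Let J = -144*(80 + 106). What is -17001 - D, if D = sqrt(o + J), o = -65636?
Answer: -17001 - 2*I*sqrt(23105) ≈ -17001.0 - 304.01*I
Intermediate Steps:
J = -26784 (J = -144*186 = -26784)
D = 2*I*sqrt(23105) (D = sqrt(-65636 - 26784) = sqrt(-92420) = 2*I*sqrt(23105) ≈ 304.01*I)
-17001 - D = -17001 - 2*I*sqrt(23105)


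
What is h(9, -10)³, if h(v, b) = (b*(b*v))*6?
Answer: 157464000000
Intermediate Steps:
h(v, b) = 6*v*b² (h(v, b) = (v*b²)*6 = 6*v*b²)
h(9, -10)³ = (6*9*(-10)²)³ = (6*9*100)³ = 5400³ = 157464000000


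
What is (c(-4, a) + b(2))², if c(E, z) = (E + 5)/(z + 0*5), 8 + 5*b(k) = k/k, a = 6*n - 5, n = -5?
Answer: 100/49 ≈ 2.0408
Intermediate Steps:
a = -35 (a = 6*(-5) - 5 = -30 - 5 = -35)
b(k) = -7/5 (b(k) = -8/5 + (k/k)/5 = -8/5 + (⅕)*1 = -8/5 + ⅕ = -7/5)
c(E, z) = (5 + E)/z (c(E, z) = (5 + E)/(z + 0) = (5 + E)/z)
(c(-4, a) + b(2))² = ((5 - 4)/(-35) - 7/5)² = (-1/35*1 - 7/5)² = (-1/35 - 7/5)² = (-10/7)² = 100/49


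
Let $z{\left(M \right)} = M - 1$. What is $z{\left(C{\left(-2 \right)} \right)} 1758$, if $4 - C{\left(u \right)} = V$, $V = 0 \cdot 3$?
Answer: $5274$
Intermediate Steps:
$V = 0$
$C{\left(u \right)} = 4$ ($C{\left(u \right)} = 4 - 0 = 4 + 0 = 4$)
$z{\left(M \right)} = -1 + M$ ($z{\left(M \right)} = M - 1 = -1 + M$)
$z{\left(C{\left(-2 \right)} \right)} 1758 = \left(-1 + 4\right) 1758 = 3 \cdot 1758 = 5274$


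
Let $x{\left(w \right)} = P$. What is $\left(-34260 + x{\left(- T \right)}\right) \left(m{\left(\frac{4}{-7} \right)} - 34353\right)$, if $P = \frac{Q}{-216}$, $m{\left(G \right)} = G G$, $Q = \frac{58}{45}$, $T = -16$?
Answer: $\frac{280272395126749}{238140} \approx 1.1769 \cdot 10^{9}$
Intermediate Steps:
$Q = \frac{58}{45}$ ($Q = 58 \cdot \frac{1}{45} = \frac{58}{45} \approx 1.2889$)
$m{\left(G \right)} = G^{2}$
$P = - \frac{29}{4860}$ ($P = \frac{58}{45 \left(-216\right)} = \frac{58}{45} \left(- \frac{1}{216}\right) = - \frac{29}{4860} \approx -0.0059671$)
$x{\left(w \right)} = - \frac{29}{4860}$
$\left(-34260 + x{\left(- T \right)}\right) \left(m{\left(\frac{4}{-7} \right)} - 34353\right) = \left(-34260 - \frac{29}{4860}\right) \left(\left(\frac{4}{-7}\right)^{2} - 34353\right) = - \frac{166503629 \left(\left(4 \left(- \frac{1}{7}\right)\right)^{2} - 34353\right)}{4860} = - \frac{166503629 \left(\left(- \frac{4}{7}\right)^{2} - 34353\right)}{4860} = - \frac{166503629 \left(\frac{16}{49} - 34353\right)}{4860} = \left(- \frac{166503629}{4860}\right) \left(- \frac{1683281}{49}\right) = \frac{280272395126749}{238140}$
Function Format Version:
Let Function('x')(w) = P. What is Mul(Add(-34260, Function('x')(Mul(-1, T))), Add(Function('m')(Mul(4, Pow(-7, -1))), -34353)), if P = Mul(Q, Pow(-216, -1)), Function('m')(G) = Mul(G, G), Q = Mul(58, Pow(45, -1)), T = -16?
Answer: Rational(280272395126749, 238140) ≈ 1.1769e+9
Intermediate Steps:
Q = Rational(58, 45) (Q = Mul(58, Rational(1, 45)) = Rational(58, 45) ≈ 1.2889)
Function('m')(G) = Pow(G, 2)
P = Rational(-29, 4860) (P = Mul(Rational(58, 45), Pow(-216, -1)) = Mul(Rational(58, 45), Rational(-1, 216)) = Rational(-29, 4860) ≈ -0.0059671)
Function('x')(w) = Rational(-29, 4860)
Mul(Add(-34260, Function('x')(Mul(-1, T))), Add(Function('m')(Mul(4, Pow(-7, -1))), -34353)) = Mul(Add(-34260, Rational(-29, 4860)), Add(Pow(Mul(4, Pow(-7, -1)), 2), -34353)) = Mul(Rational(-166503629, 4860), Add(Pow(Mul(4, Rational(-1, 7)), 2), -34353)) = Mul(Rational(-166503629, 4860), Add(Pow(Rational(-4, 7), 2), -34353)) = Mul(Rational(-166503629, 4860), Add(Rational(16, 49), -34353)) = Mul(Rational(-166503629, 4860), Rational(-1683281, 49)) = Rational(280272395126749, 238140)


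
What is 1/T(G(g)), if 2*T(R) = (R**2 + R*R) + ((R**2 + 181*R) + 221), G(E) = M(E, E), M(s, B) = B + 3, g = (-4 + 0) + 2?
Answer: 2/405 ≈ 0.0049383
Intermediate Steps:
g = -2 (g = -4 + 2 = -2)
M(s, B) = 3 + B
G(E) = 3 + E
T(R) = 221/2 + 3*R**2/2 + 181*R/2 (T(R) = ((R**2 + R*R) + ((R**2 + 181*R) + 221))/2 = ((R**2 + R**2) + (221 + R**2 + 181*R))/2 = (2*R**2 + (221 + R**2 + 181*R))/2 = (221 + 3*R**2 + 181*R)/2 = 221/2 + 3*R**2/2 + 181*R/2)
1/T(G(g)) = 1/(221/2 + 3*(3 - 2)**2/2 + 181*(3 - 2)/2) = 1/(221/2 + (3/2)*1**2 + (181/2)*1) = 1/(221/2 + (3/2)*1 + 181/2) = 1/(221/2 + 3/2 + 181/2) = 1/(405/2) = 2/405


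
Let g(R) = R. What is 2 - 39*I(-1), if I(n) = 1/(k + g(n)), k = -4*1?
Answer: 49/5 ≈ 9.8000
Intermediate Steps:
k = -4
I(n) = 1/(-4 + n)
2 - 39*I(-1) = 2 - 39/(-4 - 1) = 2 - 39/(-5) = 2 - 39*(-1/5) = 2 + 39/5 = 49/5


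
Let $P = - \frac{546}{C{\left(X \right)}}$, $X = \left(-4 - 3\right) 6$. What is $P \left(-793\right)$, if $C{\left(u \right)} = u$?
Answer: $-10309$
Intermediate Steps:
$X = -42$ ($X = \left(-7\right) 6 = -42$)
$P = 13$ ($P = - \frac{546}{-42} = \left(-546\right) \left(- \frac{1}{42}\right) = 13$)
$P \left(-793\right) = 13 \left(-793\right) = -10309$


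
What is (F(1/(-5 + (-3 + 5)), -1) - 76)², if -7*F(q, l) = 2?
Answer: 285156/49 ≈ 5819.5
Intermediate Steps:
F(q, l) = -2/7 (F(q, l) = -⅐*2 = -2/7)
(F(1/(-5 + (-3 + 5)), -1) - 76)² = (-2/7 - 76)² = (-534/7)² = 285156/49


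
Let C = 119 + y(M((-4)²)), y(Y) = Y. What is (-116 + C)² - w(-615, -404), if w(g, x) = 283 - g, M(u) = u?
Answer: -537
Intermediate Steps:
C = 135 (C = 119 + (-4)² = 119 + 16 = 135)
(-116 + C)² - w(-615, -404) = (-116 + 135)² - (283 - 1*(-615)) = 19² - (283 + 615) = 361 - 1*898 = 361 - 898 = -537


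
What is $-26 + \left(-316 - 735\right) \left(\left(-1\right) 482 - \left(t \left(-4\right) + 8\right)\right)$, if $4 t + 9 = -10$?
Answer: $534933$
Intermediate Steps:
$t = - \frac{19}{4}$ ($t = - \frac{9}{4} + \frac{1}{4} \left(-10\right) = - \frac{9}{4} - \frac{5}{2} = - \frac{19}{4} \approx -4.75$)
$-26 + \left(-316 - 735\right) \left(\left(-1\right) 482 - \left(t \left(-4\right) + 8\right)\right) = -26 + \left(-316 - 735\right) \left(\left(-1\right) 482 - \left(\left(- \frac{19}{4}\right) \left(-4\right) + 8\right)\right) = -26 - 1051 \left(-482 - \left(19 + 8\right)\right) = -26 - 1051 \left(-482 - 27\right) = -26 - -534959 = -26 + 534959 = 534933$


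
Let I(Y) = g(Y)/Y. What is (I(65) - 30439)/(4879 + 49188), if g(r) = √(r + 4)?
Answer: -30439/54067 + √69/3514355 ≈ -0.56298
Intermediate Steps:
g(r) = √(4 + r)
I(Y) = √(4 + Y)/Y
(I(65) - 30439)/(4879 + 49188) = (√(4 + 65)/65 - 30439)/(4879 + 49188) = (√69/65 - 30439)/54067 = (-30439 + √69/65)*(1/54067) = -30439/54067 + √69/3514355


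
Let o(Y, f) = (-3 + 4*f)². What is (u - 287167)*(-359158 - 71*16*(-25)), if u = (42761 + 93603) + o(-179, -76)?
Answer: 18705687932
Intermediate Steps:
u = 230613 (u = (42761 + 93603) + (-3 + 4*(-76))² = 136364 + (-3 - 304)² = 136364 + (-307)² = 136364 + 94249 = 230613)
(u - 287167)*(-359158 - 71*16*(-25)) = (230613 - 287167)*(-359158 - 71*16*(-25)) = -56554*(-359158 - 1136*(-25)) = -56554*(-359158 + 28400) = -56554*(-330758) = 18705687932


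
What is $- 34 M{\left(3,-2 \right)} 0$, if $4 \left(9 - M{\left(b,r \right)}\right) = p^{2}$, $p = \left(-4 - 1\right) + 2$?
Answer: $0$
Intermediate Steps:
$p = -3$ ($p = -5 + 2 = -3$)
$M{\left(b,r \right)} = \frac{27}{4}$ ($M{\left(b,r \right)} = 9 - \frac{\left(-3\right)^{2}}{4} = 9 - \frac{9}{4} = \frac{27}{4}$)
$- 34 M{\left(3,-2 \right)} 0 = \left(-34\right) \frac{27}{4} \cdot 0 = \left(- \frac{459}{2}\right) 0 = 0$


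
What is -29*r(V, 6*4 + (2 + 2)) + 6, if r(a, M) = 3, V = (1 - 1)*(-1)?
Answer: -81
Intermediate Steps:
V = 0 (V = 0*(-1) = 0)
-29*r(V, 6*4 + (2 + 2)) + 6 = -29*3 + 6 = -87 + 6 = -81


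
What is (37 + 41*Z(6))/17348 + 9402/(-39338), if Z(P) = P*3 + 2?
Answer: -64696615/341217812 ≈ -0.18960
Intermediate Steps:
Z(P) = 2 + 3*P (Z(P) = 3*P + 2 = 2 + 3*P)
(37 + 41*Z(6))/17348 + 9402/(-39338) = (37 + 41*(2 + 3*6))/17348 + 9402/(-39338) = (37 + 41*(2 + 18))*(1/17348) + 9402*(-1/39338) = (37 + 41*20)*(1/17348) - 4701/19669 = (37 + 820)*(1/17348) - 4701/19669 = 857*(1/17348) - 4701/19669 = 857/17348 - 4701/19669 = -64696615/341217812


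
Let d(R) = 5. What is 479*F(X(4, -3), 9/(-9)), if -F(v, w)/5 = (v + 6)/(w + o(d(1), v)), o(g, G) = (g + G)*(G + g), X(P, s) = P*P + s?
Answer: -2395/17 ≈ -140.88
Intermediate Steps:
X(P, s) = s + P² (X(P, s) = P² + s = s + P²)
o(g, G) = (G + g)² (o(g, G) = (G + g)*(G + g) = (G + g)²)
F(v, w) = -5*(6 + v)/(w + (5 + v)²) (F(v, w) = -5*(v + 6)/(w + (v + 5)²) = -5*(6 + v)/(w + (5 + v)²))
479*F(X(4, -3), 9/(-9)) = 479*(5*(-6 - (-3 + 4²))/(9/(-9) + (5 + (-3 + 4²))²)) = 479*(5*(-6 - (-3 + 16))/(9*(-⅑) + (5 + (-3 + 16))²)) = 479*(5*(-6 - 1*13)/(-1 + (5 + 13)²)) = 479*(5*(-6 - 13)/(-1 + 18²)) = 479*(5*(-19)/(-1 + 324)) = 479*(5*(-19)/323) = 479*(5*(1/323)*(-19)) = 479*(-5/17) = -2395/17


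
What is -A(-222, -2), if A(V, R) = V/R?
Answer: -111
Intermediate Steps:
-A(-222, -2) = -(-222)/(-2) = -(-222)*(-1)/2 = -1*111 = -111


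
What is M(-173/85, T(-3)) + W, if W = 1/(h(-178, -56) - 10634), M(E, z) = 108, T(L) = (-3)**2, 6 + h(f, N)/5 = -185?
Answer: 1251611/11589 ≈ 108.00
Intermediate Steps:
h(f, N) = -955 (h(f, N) = -30 + 5*(-185) = -30 - 925 = -955)
T(L) = 9
W = -1/11589 (W = 1/(-955 - 10634) = 1/(-11589) = -1/11589 ≈ -8.6289e-5)
M(-173/85, T(-3)) + W = 108 - 1/11589 = 1251611/11589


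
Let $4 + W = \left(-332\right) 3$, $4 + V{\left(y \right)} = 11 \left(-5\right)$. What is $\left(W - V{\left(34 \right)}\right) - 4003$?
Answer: $-4944$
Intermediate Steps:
$V{\left(y \right)} = -59$ ($V{\left(y \right)} = -4 + 11 \left(-5\right) = -4 - 55 = -59$)
$W = -1000$ ($W = -4 - 996 = -1000$)
$\left(W - V{\left(34 \right)}\right) - 4003 = \left(-1000 - -59\right) - 4003 = \left(-1000 + 59\right) - 4003 = -941 - 4003 = -4944$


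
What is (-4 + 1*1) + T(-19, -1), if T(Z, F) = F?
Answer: -4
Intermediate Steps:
(-4 + 1*1) + T(-19, -1) = (-4 + 1*1) - 1 = (-4 + 1) - 1 = -3 - 1 = -4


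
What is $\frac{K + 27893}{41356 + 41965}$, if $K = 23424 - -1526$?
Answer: $\frac{7549}{11903} \approx 0.63421$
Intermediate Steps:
$K = 24950$ ($K = 23424 + 1526 = 24950$)
$\frac{K + 27893}{41356 + 41965} = \frac{24950 + 27893}{41356 + 41965} = \frac{52843}{83321} = 52843 \cdot \frac{1}{83321} = \frac{7549}{11903}$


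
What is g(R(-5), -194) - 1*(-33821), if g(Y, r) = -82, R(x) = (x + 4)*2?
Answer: 33739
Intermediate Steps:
R(x) = 8 + 2*x (R(x) = (4 + x)*2 = 8 + 2*x)
g(R(-5), -194) - 1*(-33821) = -82 - 1*(-33821) = -82 + 33821 = 33739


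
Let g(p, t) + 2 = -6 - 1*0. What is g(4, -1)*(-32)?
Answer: 256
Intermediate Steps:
g(p, t) = -8 (g(p, t) = -2 + (-6 - 1*0) = -2 + (-6 + 0) = -2 - 6 = -8)
g(4, -1)*(-32) = -8*(-32) = 256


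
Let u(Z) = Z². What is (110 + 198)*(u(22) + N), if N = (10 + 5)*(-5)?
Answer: 125972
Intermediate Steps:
N = -75 (N = 15*(-5) = -75)
(110 + 198)*(u(22) + N) = (110 + 198)*(22² - 75) = 308*(484 - 75) = 308*409 = 125972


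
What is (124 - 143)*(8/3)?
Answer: -152/3 ≈ -50.667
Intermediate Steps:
(124 - 143)*(8/3) = -152/3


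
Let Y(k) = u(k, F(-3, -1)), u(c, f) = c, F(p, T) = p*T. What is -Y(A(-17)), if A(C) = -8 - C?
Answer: -9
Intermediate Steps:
F(p, T) = T*p
Y(k) = k
-Y(A(-17)) = -(-8 - 1*(-17)) = -(-8 + 17) = -1*9 = -9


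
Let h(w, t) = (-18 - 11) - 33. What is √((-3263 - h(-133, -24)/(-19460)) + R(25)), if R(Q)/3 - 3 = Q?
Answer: I*√300965450730/9730 ≈ 56.383*I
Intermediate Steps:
R(Q) = 9 + 3*Q
h(w, t) = -62 (h(w, t) = -29 - 33 = -62)
√((-3263 - h(-133, -24)/(-19460)) + R(25)) = √((-3263 - (-62)/(-19460)) + (9 + 3*25)) = √((-3263 - (-62)*(-1)/19460) + (9 + 75)) = √((-3263 - 1*31/9730) + 84) = √((-3263 - 31/9730) + 84) = √(-31749021/9730 + 84) = √(-30931701/9730) = I*√300965450730/9730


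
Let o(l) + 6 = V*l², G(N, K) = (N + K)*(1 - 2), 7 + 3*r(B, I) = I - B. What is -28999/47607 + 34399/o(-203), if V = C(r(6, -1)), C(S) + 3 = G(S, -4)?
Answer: -15401914886/33350369745 ≈ -0.46182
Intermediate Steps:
r(B, I) = -7/3 - B/3 + I/3 (r(B, I) = -7/3 + (I - B)/3 = -7/3 + (-B/3 + I/3) = -7/3 - B/3 + I/3)
G(N, K) = -K - N (G(N, K) = (K + N)*(-1) = -K - N)
C(S) = 1 - S (C(S) = -3 + (-1*(-4) - S) = -3 + (4 - S) = 1 - S)
V = 17/3 (V = 1 - (-7/3 - ⅓*6 + (⅓)*(-1)) = 1 - (-7/3 - 2 - ⅓) = 1 - 1*(-14/3) = 1 + 14/3 = 17/3 ≈ 5.6667)
o(l) = -6 + 17*l²/3
-28999/47607 + 34399/o(-203) = -28999/47607 + 34399/(-6 + (17/3)*(-203)²) = -28999*1/47607 + 34399/(-6 + (17/3)*41209) = -28999/47607 + 34399/(-6 + 700553/3) = -28999/47607 + 34399/(700535/3) = -28999/47607 + 34399*(3/700535) = -28999/47607 + 103197/700535 = -15401914886/33350369745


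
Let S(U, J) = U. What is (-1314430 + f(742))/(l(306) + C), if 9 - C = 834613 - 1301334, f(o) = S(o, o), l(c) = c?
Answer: -328422/116759 ≈ -2.8128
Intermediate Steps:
f(o) = o
C = 466730 (C = 9 - (834613 - 1301334) = 9 - 1*(-466721) = 9 + 466721 = 466730)
(-1314430 + f(742))/(l(306) + C) = (-1314430 + 742)/(306 + 466730) = -1313688/467036 = -1313688*1/467036 = -328422/116759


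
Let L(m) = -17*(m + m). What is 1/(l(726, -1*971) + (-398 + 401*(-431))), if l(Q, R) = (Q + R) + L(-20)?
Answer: -1/172794 ≈ -5.7872e-6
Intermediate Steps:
L(m) = -34*m
l(Q, R) = 680 + Q + R (l(Q, R) = (Q + R) - 34*(-20) = (Q + R) + 680 = 680 + Q + R)
1/(l(726, -1*971) + (-398 + 401*(-431))) = 1/((680 + 726 - 1*971) + (-398 + 401*(-431))) = 1/((680 + 726 - 971) + (-398 - 172831)) = 1/(435 - 173229) = 1/(-172794) = -1/172794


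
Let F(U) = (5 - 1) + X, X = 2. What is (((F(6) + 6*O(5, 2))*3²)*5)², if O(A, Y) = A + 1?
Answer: 3572100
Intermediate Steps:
F(U) = 6 (F(U) = (5 - 1) + 2 = 4 + 2 = 6)
O(A, Y) = 1 + A
(((F(6) + 6*O(5, 2))*3²)*5)² = (((6 + 6*(1 + 5))*3²)*5)² = (((6 + 6*6)*9)*5)² = (((6 + 36)*9)*5)² = ((42*9)*5)² = (378*5)² = 1890² = 3572100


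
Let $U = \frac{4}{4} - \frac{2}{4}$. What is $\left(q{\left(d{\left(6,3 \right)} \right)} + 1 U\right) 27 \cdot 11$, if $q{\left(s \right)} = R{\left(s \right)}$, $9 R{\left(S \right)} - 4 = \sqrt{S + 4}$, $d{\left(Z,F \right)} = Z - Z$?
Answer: $\frac{693}{2} \approx 346.5$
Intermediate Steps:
$d{\left(Z,F \right)} = 0$
$R{\left(S \right)} = \frac{4}{9} + \frac{\sqrt{4 + S}}{9}$ ($R{\left(S \right)} = \frac{4}{9} + \frac{\sqrt{S + 4}}{9} = \frac{4}{9} + \frac{\sqrt{4 + S}}{9}$)
$U = \frac{1}{2}$ ($U = 4 \cdot \frac{1}{4} - \frac{1}{2} = 1 - \frac{1}{2} = \frac{1}{2} \approx 0.5$)
$q{\left(s \right)} = \frac{4}{9} + \frac{\sqrt{4 + s}}{9}$
$\left(q{\left(d{\left(6,3 \right)} \right)} + 1 U\right) 27 \cdot 11 = \left(\left(\frac{4}{9} + \frac{\sqrt{4 + 0}}{9}\right) + 1 \cdot \frac{1}{2}\right) 27 \cdot 11 = \left(\left(\frac{4}{9} + \frac{\sqrt{4}}{9}\right) + \frac{1}{2}\right) 27 \cdot 11 = \left(\left(\frac{4}{9} + \frac{1}{9} \cdot 2\right) + \frac{1}{2}\right) 27 \cdot 11 = \left(\left(\frac{4}{9} + \frac{2}{9}\right) + \frac{1}{2}\right) 27 \cdot 11 = \left(\frac{2}{3} + \frac{1}{2}\right) 27 \cdot 11 = \frac{7}{6} \cdot 27 \cdot 11 = \frac{63}{2} \cdot 11 = \frac{693}{2}$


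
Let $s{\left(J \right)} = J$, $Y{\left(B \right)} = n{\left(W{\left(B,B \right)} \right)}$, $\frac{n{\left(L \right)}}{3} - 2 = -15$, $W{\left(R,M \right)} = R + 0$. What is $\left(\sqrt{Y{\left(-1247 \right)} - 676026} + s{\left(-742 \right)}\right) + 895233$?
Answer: $894491 + i \sqrt{676065} \approx 8.9449 \cdot 10^{5} + 822.23 i$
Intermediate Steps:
$W{\left(R,M \right)} = R$
$n{\left(L \right)} = -39$ ($n{\left(L \right)} = 6 + 3 \left(-15\right) = 6 - 45 = -39$)
$Y{\left(B \right)} = -39$
$\left(\sqrt{Y{\left(-1247 \right)} - 676026} + s{\left(-742 \right)}\right) + 895233 = \left(\sqrt{-39 - 676026} - 742\right) + 895233 = \left(\sqrt{-676065} - 742\right) + 895233 = \left(i \sqrt{676065} - 742\right) + 895233 = \left(-742 + i \sqrt{676065}\right) + 895233 = 894491 + i \sqrt{676065}$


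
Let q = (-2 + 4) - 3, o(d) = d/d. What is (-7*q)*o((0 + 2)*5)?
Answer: 7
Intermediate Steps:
o(d) = 1
q = -1 (q = 2 - 3 = -1)
(-7*q)*o((0 + 2)*5) = -7*(-1)*1 = 7*1 = 7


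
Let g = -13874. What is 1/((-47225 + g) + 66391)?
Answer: 1/5292 ≈ 0.00018896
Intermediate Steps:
1/((-47225 + g) + 66391) = 1/((-47225 - 13874) + 66391) = 1/(-61099 + 66391) = 1/5292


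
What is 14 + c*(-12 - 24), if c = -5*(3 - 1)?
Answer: 374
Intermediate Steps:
c = -10 (c = -5*2 = -10)
14 + c*(-12 - 24) = 14 - 10*(-12 - 24) = 14 - 10*(-36) = 14 + 360 = 374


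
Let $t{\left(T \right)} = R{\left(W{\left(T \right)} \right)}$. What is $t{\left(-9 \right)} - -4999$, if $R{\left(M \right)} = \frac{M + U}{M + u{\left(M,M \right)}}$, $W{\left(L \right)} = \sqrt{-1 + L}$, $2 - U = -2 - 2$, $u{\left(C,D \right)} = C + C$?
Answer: $\frac{14998}{3} - \frac{i \sqrt{10}}{5} \approx 4999.3 - 0.63246 i$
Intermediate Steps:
$u{\left(C,D \right)} = 2 C$
$U = 6$ ($U = 2 - \left(-2 - 2\right) = 2 - -4 = 2 + 4 = 6$)
$R{\left(M \right)} = \frac{6 + M}{3 M}$ ($R{\left(M \right)} = \frac{M + 6}{M + 2 M} = \frac{6 + M}{3 M}$)
$t{\left(T \right)} = \frac{6 + \sqrt{-1 + T}}{3 \sqrt{-1 + T}}$
$t{\left(-9 \right)} - -4999 = \left(\frac{1}{3} + \frac{2}{\sqrt{-1 - 9}}\right) - -4999 = \left(\frac{1}{3} + \frac{2}{i \sqrt{10}}\right) + 4999 = \left(\frac{1}{3} + 2 \left(- \frac{i \sqrt{10}}{10}\right)\right) + 4999 = \left(\frac{1}{3} - \frac{i \sqrt{10}}{5}\right) + 4999 = \frac{14998}{3} - \frac{i \sqrt{10}}{5}$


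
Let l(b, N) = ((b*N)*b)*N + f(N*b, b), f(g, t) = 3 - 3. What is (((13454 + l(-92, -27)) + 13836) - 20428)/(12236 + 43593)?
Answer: 6177118/55829 ≈ 110.64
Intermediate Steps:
f(g, t) = 0
l(b, N) = N²*b² (l(b, N) = ((b*N)*b)*N + 0 = ((N*b)*b)*N + 0 = (N*b²)*N + 0 = N²*b² + 0 = N²*b²)
(((13454 + l(-92, -27)) + 13836) - 20428)/(12236 + 43593) = (((13454 + (-27)²*(-92)²) + 13836) - 20428)/(12236 + 43593) = (((13454 + 729*8464) + 13836) - 20428)/55829 = (((13454 + 6170256) + 13836) - 20428)*(1/55829) = ((6183710 + 13836) - 20428)*(1/55829) = (6197546 - 20428)*(1/55829) = 6177118*(1/55829) = 6177118/55829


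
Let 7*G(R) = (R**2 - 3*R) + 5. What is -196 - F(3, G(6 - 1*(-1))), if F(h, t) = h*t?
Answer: -1471/7 ≈ -210.14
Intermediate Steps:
G(R) = 5/7 - 3*R/7 + R**2/7 (G(R) = ((R**2 - 3*R) + 5)/7 = (5 + R**2 - 3*R)/7 = 5/7 - 3*R/7 + R**2/7)
-196 - F(3, G(6 - 1*(-1))) = -196 - 3*(5/7 - 3*(6 - 1*(-1))/7 + (6 - 1*(-1))**2/7) = -196 - 3*(5/7 - 3*(6 + 1)/7 + (6 + 1)**2/7) = -196 - 3*(5/7 - 3/7*7 + (1/7)*7**2) = -196 - 3*(5/7 - 3 + (1/7)*49) = -196 - 3*(5/7 - 3 + 7) = -196 - 3*33/7 = -196 - 1*99/7 = -196 - 99/7 = -1471/7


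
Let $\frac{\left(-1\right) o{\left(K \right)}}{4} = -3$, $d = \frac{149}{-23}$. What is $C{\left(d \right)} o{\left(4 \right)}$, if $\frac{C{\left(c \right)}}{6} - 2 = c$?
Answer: $- \frac{7416}{23} \approx -322.43$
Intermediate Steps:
$d = - \frac{149}{23}$ ($d = 149 \left(- \frac{1}{23}\right) = - \frac{149}{23} \approx -6.4783$)
$C{\left(c \right)} = 12 + 6 c$
$o{\left(K \right)} = 12$ ($o{\left(K \right)} = \left(-4\right) \left(-3\right) = 12$)
$C{\left(d \right)} o{\left(4 \right)} = \left(12 + 6 \left(- \frac{149}{23}\right)\right) 12 = \left(12 - \frac{894}{23}\right) 12 = \left(- \frac{618}{23}\right) 12 = - \frac{7416}{23}$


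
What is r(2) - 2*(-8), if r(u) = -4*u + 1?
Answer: 9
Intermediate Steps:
r(u) = 1 - 4*u
r(2) - 2*(-8) = (1 - 4*2) - 2*(-8) = (1 - 8) + 16 = -7 + 16 = 9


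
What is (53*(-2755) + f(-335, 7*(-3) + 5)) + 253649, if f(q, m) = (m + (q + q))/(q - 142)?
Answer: 51342104/477 ≈ 1.0764e+5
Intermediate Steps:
f(q, m) = (m + 2*q)/(-142 + q)
(53*(-2755) + f(-335, 7*(-3) + 5)) + 253649 = (53*(-2755) + ((7*(-3) + 5) + 2*(-335))/(-142 - 335)) + 253649 = (-146015 + ((-21 + 5) - 670)/(-477)) + 253649 = (-146015 - (-16 - 670)/477) + 253649 = (-146015 - 1/477*(-686)) + 253649 = (-146015 + 686/477) + 253649 = -69648469/477 + 253649 = 51342104/477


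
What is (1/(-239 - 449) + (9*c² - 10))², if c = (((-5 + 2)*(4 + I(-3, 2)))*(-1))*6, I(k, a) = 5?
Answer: 26404939291265089/473344 ≈ 5.5784e+10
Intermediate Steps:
c = 162 (c = (((-5 + 2)*(4 + 5))*(-1))*6 = (-3*9*(-1))*6 = -27*(-1)*6 = 27*6 = 162)
(1/(-239 - 449) + (9*c² - 10))² = (1/(-239 - 449) + (9*162² - 10))² = (1/(-688) + (9*26244 - 10))² = (-1/688 + (236196 - 10))² = (-1/688 + 236186)² = (162495967/688)² = 26404939291265089/473344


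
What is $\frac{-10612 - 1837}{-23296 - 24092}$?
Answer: $\frac{12449}{47388} \approx 0.2627$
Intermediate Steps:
$\frac{-10612 - 1837}{-23296 - 24092} = - \frac{12449}{-23296 - 24092} = - \frac{12449}{-47388} = \left(-12449\right) \left(- \frac{1}{47388}\right) = \frac{12449}{47388}$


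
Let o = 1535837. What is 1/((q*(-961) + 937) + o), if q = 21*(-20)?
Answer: 1/1940394 ≈ 5.1536e-7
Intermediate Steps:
q = -420
1/((q*(-961) + 937) + o) = 1/((-420*(-961) + 937) + 1535837) = 1/((403620 + 937) + 1535837) = 1/(404557 + 1535837) = 1/1940394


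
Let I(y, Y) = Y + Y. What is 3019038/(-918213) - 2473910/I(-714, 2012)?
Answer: -380620821957/615814852 ≈ -618.08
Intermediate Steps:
I(y, Y) = 2*Y
3019038/(-918213) - 2473910/I(-714, 2012) = 3019038/(-918213) - 2473910/(2*2012) = 3019038*(-1/918213) - 2473910/4024 = -1006346/306071 - 2473910*1/4024 = -1006346/306071 - 1236955/2012 = -380620821957/615814852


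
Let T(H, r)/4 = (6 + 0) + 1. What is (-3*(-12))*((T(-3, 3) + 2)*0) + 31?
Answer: 31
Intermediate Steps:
T(H, r) = 28 (T(H, r) = 4*((6 + 0) + 1) = 4*(6 + 1) = 4*7 = 28)
(-3*(-12))*((T(-3, 3) + 2)*0) + 31 = (-3*(-12))*((28 + 2)*0) + 31 = 36*(30*0) + 31 = 36*0 + 31 = 0 + 31 = 31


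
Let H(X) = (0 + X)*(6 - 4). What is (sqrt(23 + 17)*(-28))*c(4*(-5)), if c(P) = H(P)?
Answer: 2240*sqrt(10) ≈ 7083.5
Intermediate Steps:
H(X) = 2*X (H(X) = X*2 = 2*X)
c(P) = 2*P
(sqrt(23 + 17)*(-28))*c(4*(-5)) = (sqrt(23 + 17)*(-28))*(2*(4*(-5))) = (sqrt(40)*(-28))*(2*(-20)) = ((2*sqrt(10))*(-28))*(-40) = -56*sqrt(10)*(-40) = 2240*sqrt(10)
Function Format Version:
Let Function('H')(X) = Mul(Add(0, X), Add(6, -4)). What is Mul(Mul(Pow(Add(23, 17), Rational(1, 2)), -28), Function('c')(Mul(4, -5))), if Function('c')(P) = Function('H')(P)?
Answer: Mul(2240, Pow(10, Rational(1, 2))) ≈ 7083.5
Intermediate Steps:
Function('H')(X) = Mul(2, X) (Function('H')(X) = Mul(X, 2) = Mul(2, X))
Function('c')(P) = Mul(2, P)
Mul(Mul(Pow(Add(23, 17), Rational(1, 2)), -28), Function('c')(Mul(4, -5))) = Mul(Mul(Pow(Add(23, 17), Rational(1, 2)), -28), Mul(2, Mul(4, -5))) = Mul(Mul(Pow(40, Rational(1, 2)), -28), Mul(2, -20)) = Mul(Mul(Mul(2, Pow(10, Rational(1, 2))), -28), -40) = Mul(Mul(-56, Pow(10, Rational(1, 2))), -40) = Mul(2240, Pow(10, Rational(1, 2)))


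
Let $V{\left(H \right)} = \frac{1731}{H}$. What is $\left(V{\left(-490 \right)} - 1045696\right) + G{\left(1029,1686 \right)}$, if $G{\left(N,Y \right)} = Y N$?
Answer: $\frac{337705289}{490} \approx 6.8919 \cdot 10^{5}$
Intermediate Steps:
$G{\left(N,Y \right)} = N Y$
$\left(V{\left(-490 \right)} - 1045696\right) + G{\left(1029,1686 \right)} = \left(\frac{1731}{-490} - 1045696\right) + 1029 \cdot 1686 = \left(1731 \left(- \frac{1}{490}\right) - 1045696\right) + 1734894 = \left(- \frac{1731}{490} - 1045696\right) + 1734894 = - \frac{512392771}{490} + 1734894 = \frac{337705289}{490}$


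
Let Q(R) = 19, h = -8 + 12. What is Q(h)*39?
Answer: 741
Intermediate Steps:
h = 4
Q(h)*39 = 19*39 = 741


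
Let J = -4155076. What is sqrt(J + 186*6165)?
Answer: I*sqrt(3008386) ≈ 1734.5*I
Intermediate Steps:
sqrt(J + 186*6165) = sqrt(-4155076 + 186*6165) = sqrt(-4155076 + 1146690) = sqrt(-3008386) = I*sqrt(3008386)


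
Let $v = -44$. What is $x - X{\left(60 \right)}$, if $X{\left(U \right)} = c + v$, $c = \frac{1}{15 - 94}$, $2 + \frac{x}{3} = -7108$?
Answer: $- \frac{1681593}{79} \approx -21286.0$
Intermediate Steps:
$x = -21330$ ($x = -6 + 3 \left(-7108\right) = -6 - 21324 = -21330$)
$c = - \frac{1}{79}$ ($c = \frac{1}{-79} = - \frac{1}{79} \approx -0.012658$)
$X{\left(U \right)} = - \frac{3477}{79}$ ($X{\left(U \right)} = - \frac{1}{79} - 44 = - \frac{3477}{79}$)
$x - X{\left(60 \right)} = -21330 - - \frac{3477}{79} = -21330 + \frac{3477}{79} = - \frac{1681593}{79}$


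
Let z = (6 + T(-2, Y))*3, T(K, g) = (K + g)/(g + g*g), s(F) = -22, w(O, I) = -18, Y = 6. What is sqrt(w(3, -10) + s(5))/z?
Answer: 7*I*sqrt(10)/64 ≈ 0.34587*I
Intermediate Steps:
T(K, g) = (K + g)/(g + g**2)
z = 128/7 (z = (6 + (-2 + 6)/(6*(1 + 6)))*3 = (6 + (1/6)*4/7)*3 = (6 + (1/6)*(1/7)*4)*3 = (6 + 2/21)*3 = (128/21)*3 = 128/7 ≈ 18.286)
sqrt(w(3, -10) + s(5))/z = sqrt(-18 - 22)/(128/7) = sqrt(-40)*(7/128) = (2*I*sqrt(10))*(7/128) = 7*I*sqrt(10)/64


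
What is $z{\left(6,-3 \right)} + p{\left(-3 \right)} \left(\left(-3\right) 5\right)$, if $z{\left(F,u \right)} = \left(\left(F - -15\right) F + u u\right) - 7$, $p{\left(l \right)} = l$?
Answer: $173$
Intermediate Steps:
$z{\left(F,u \right)} = -7 + u^{2} + F \left(15 + F\right)$ ($z{\left(F,u \right)} = \left(\left(F + 15\right) F + u^{2}\right) - 7 = \left(\left(15 + F\right) F + u^{2}\right) - 7 = \left(F \left(15 + F\right) + u^{2}\right) - 7 = \left(u^{2} + F \left(15 + F\right)\right) - 7 = -7 + u^{2} + F \left(15 + F\right)$)
$z{\left(6,-3 \right)} + p{\left(-3 \right)} \left(\left(-3\right) 5\right) = \left(-7 + 6^{2} + \left(-3\right)^{2} + 15 \cdot 6\right) - 3 \left(\left(-3\right) 5\right) = \left(-7 + 36 + 9 + 90\right) - -45 = 128 + 45 = 173$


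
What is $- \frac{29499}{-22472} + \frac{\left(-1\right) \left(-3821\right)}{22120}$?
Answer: $\frac{23074481}{15533770} \approx 1.4854$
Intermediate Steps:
$- \frac{29499}{-22472} + \frac{\left(-1\right) \left(-3821\right)}{22120} = \left(-29499\right) \left(- \frac{1}{22472}\right) + 3821 \cdot \frac{1}{22120} = \frac{29499}{22472} + \frac{3821}{22120} = \frac{23074481}{15533770}$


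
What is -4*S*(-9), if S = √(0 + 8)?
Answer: 72*√2 ≈ 101.82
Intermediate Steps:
S = 2*√2 (S = √8 = 2*√2 ≈ 2.8284)
-4*S*(-9) = -8*√2*(-9) = 72*√2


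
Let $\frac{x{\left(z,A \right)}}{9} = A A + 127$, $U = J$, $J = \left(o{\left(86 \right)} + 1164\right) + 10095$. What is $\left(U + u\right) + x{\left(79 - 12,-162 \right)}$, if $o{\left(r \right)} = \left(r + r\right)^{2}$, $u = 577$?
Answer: $278759$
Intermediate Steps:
$o{\left(r \right)} = 4 r^{2}$ ($o{\left(r \right)} = \left(2 r\right)^{2} = 4 r^{2}$)
$J = 40843$ ($J = \left(4 \cdot 86^{2} + 1164\right) + 10095 = \left(4 \cdot 7396 + 1164\right) + 10095 = \left(29584 + 1164\right) + 10095 = 30748 + 10095 = 40843$)
$U = 40843$
$x{\left(z,A \right)} = 1143 + 9 A^{2}$ ($x{\left(z,A \right)} = 9 \left(A A + 127\right) = 9 \left(A^{2} + 127\right) = 9 \left(127 + A^{2}\right) = 1143 + 9 A^{2}$)
$\left(U + u\right) + x{\left(79 - 12,-162 \right)} = \left(40843 + 577\right) + \left(1143 + 9 \left(-162\right)^{2}\right) = 41420 + \left(1143 + 9 \cdot 26244\right) = 41420 + \left(1143 + 236196\right) = 41420 + 237339 = 278759$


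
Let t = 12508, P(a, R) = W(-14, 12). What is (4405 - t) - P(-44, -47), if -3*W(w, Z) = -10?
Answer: -24319/3 ≈ -8106.3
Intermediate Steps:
W(w, Z) = 10/3 (W(w, Z) = -⅓*(-10) = 10/3)
P(a, R) = 10/3
(4405 - t) - P(-44, -47) = (4405 - 1*12508) - 1*10/3 = (4405 - 12508) - 10/3 = -8103 - 10/3 = -24319/3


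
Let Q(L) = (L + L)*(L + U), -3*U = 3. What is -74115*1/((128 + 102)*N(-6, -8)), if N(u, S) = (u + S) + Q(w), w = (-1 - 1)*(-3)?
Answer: -14823/2116 ≈ -7.0052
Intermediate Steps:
U = -1 (U = -1/3*3 = -1)
w = 6 (w = -2*(-3) = 6)
Q(L) = 2*L*(-1 + L) (Q(L) = (L + L)*(L - 1) = (2*L)*(-1 + L) = 2*L*(-1 + L))
N(u, S) = 60 + S + u (N(u, S) = (u + S) + 2*6*(-1 + 6) = (S + u) + 2*6*5 = (S + u) + 60 = 60 + S + u)
-74115*1/((128 + 102)*N(-6, -8)) = -74115*1/((128 + 102)*(60 - 8 - 6)) = -74115/(230*46) = -74115/10580 = -74115*1/10580 = -14823/2116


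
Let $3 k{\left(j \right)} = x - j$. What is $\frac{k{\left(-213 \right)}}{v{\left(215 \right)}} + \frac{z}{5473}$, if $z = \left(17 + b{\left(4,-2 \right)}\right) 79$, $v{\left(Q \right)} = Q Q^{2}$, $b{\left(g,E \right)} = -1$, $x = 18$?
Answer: $\frac{12562527421}{54392726375} \approx 0.23096$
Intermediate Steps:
$k{\left(j \right)} = 6 - \frac{j}{3}$ ($k{\left(j \right)} = \frac{18 - j}{3} = 6 - \frac{j}{3}$)
$v{\left(Q \right)} = Q^{3}$
$z = 1264$ ($z = \left(17 - 1\right) 79 = 16 \cdot 79 = 1264$)
$\frac{k{\left(-213 \right)}}{v{\left(215 \right)}} + \frac{z}{5473} = \frac{6 - -71}{215^{3}} + \frac{1264}{5473} = \frac{6 + 71}{9938375} + 1264 \cdot \frac{1}{5473} = 77 \cdot \frac{1}{9938375} + \frac{1264}{5473} = \frac{77}{9938375} + \frac{1264}{5473} = \frac{12562527421}{54392726375}$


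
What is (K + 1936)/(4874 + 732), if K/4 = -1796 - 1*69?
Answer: -2762/2803 ≈ -0.98537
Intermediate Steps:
K = -7460 (K = 4*(-1796 - 1*69) = 4*(-1796 - 69) = 4*(-1865) = -7460)
(K + 1936)/(4874 + 732) = (-7460 + 1936)/(4874 + 732) = -5524/5606 = -5524*1/5606 = -2762/2803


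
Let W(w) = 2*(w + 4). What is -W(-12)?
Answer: 16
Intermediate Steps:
W(w) = 8 + 2*w (W(w) = 2*(4 + w) = 8 + 2*w)
-W(-12) = -(8 + 2*(-12)) = -(8 - 24) = -1*(-16) = 16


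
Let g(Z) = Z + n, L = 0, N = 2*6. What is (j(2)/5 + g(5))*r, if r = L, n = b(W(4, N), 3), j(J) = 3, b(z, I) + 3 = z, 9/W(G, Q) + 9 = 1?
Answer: 0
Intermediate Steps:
N = 12
W(G, Q) = -9/8 (W(G, Q) = 9/(-9 + 1) = 9/(-8) = 9*(-⅛) = -9/8)
b(z, I) = -3 + z
n = -33/8 (n = -3 - 9/8 = -33/8 ≈ -4.1250)
r = 0
g(Z) = -33/8 + Z (g(Z) = Z - 33/8 = -33/8 + Z)
(j(2)/5 + g(5))*r = (3/5 + (-33/8 + 5))*0 = (3*(⅕) + 7/8)*0 = (⅗ + 7/8)*0 = (59/40)*0 = 0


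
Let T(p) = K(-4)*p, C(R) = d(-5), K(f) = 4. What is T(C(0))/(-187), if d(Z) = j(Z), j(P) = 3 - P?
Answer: -32/187 ≈ -0.17112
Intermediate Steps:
d(Z) = 3 - Z
C(R) = 8 (C(R) = 3 - 1*(-5) = 3 + 5 = 8)
T(p) = 4*p
T(C(0))/(-187) = (4*8)/(-187) = 32*(-1/187) = -32/187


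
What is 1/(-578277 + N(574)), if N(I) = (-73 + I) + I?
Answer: -1/577202 ≈ -1.7325e-6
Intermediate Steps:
N(I) = -73 + 2*I
1/(-578277 + N(574)) = 1/(-578277 + (-73 + 2*574)) = 1/(-578277 + (-73 + 1148)) = 1/(-578277 + 1075) = 1/(-577202) = -1/577202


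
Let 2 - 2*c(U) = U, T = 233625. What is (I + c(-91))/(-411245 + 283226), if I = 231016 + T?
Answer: -929375/256038 ≈ -3.6298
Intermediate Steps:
c(U) = 1 - U/2
I = 464641 (I = 231016 + 233625 = 464641)
(I + c(-91))/(-411245 + 283226) = (464641 + (1 - ½*(-91)))/(-411245 + 283226) = (464641 + (1 + 91/2))/(-128019) = (464641 + 93/2)*(-1/128019) = (929375/2)*(-1/128019) = -929375/256038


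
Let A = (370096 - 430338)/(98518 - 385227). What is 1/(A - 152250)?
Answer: -286709/43651385008 ≈ -6.5682e-6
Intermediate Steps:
A = 60242/286709 (A = -60242/(-286709) = -60242*(-1/286709) = 60242/286709 ≈ 0.21012)
1/(A - 152250) = 1/(60242/286709 - 152250) = 1/(-43651385008/286709) = -286709/43651385008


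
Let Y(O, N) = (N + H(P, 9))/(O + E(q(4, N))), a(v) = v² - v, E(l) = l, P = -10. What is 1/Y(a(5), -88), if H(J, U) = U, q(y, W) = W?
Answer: 68/79 ≈ 0.86076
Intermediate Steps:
Y(O, N) = (9 + N)/(N + O) (Y(O, N) = (N + 9)/(O + N) = (9 + N)/(N + O))
1/Y(a(5), -88) = 1/((9 - 88)/(-88 + 5*(-1 + 5))) = 1/(-79/(-88 + 5*4)) = 1/(-79/(-88 + 20)) = 1/(-79/(-68)) = 1/(-1/68*(-79)) = 1/(79/68) = 68/79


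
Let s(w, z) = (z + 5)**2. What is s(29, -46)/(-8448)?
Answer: -1681/8448 ≈ -0.19898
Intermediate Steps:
s(w, z) = (5 + z)**2
s(29, -46)/(-8448) = (5 - 46)**2/(-8448) = (-41)**2*(-1/8448) = 1681*(-1/8448) = -1681/8448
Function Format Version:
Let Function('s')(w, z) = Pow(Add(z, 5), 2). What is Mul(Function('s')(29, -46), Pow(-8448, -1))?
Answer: Rational(-1681, 8448) ≈ -0.19898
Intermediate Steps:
Function('s')(w, z) = Pow(Add(5, z), 2)
Mul(Function('s')(29, -46), Pow(-8448, -1)) = Mul(Pow(Add(5, -46), 2), Pow(-8448, -1)) = Mul(Pow(-41, 2), Rational(-1, 8448)) = Mul(1681, Rational(-1, 8448)) = Rational(-1681, 8448)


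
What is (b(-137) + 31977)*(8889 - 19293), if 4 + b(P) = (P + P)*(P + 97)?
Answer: -446674932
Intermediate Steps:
b(P) = -4 + 2*P*(97 + P) (b(P) = -4 + (P + P)*(P + 97) = -4 + (2*P)*(97 + P) = -4 + 2*P*(97 + P))
(b(-137) + 31977)*(8889 - 19293) = ((-4 + 2*(-137)² + 194*(-137)) + 31977)*(8889 - 19293) = ((-4 + 2*18769 - 26578) + 31977)*(-10404) = ((-4 + 37538 - 26578) + 31977)*(-10404) = (10956 + 31977)*(-10404) = 42933*(-10404) = -446674932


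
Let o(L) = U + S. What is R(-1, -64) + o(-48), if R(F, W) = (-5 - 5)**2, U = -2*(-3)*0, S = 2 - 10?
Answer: 92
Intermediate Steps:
S = -8
U = 0 (U = 6*0 = 0)
o(L) = -8 (o(L) = 0 - 8 = -8)
R(F, W) = 100 (R(F, W) = (-10)**2 = 100)
R(-1, -64) + o(-48) = 100 - 8 = 92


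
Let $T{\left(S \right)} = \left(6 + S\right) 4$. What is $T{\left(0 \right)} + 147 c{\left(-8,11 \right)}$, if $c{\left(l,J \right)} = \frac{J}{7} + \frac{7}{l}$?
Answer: $\frac{1011}{8} \approx 126.38$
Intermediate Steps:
$c{\left(l,J \right)} = \frac{7}{l} + \frac{J}{7}$ ($c{\left(l,J \right)} = J \frac{1}{7} + \frac{7}{l} = \frac{J}{7} + \frac{7}{l} = \frac{7}{l} + \frac{J}{7}$)
$T{\left(S \right)} = 24 + 4 S$
$T{\left(0 \right)} + 147 c{\left(-8,11 \right)} = \left(24 + 4 \cdot 0\right) + 147 \left(\frac{7}{-8} + \frac{1}{7} \cdot 11\right) = \left(24 + 0\right) + 147 \left(7 \left(- \frac{1}{8}\right) + \frac{11}{7}\right) = 24 + 147 \left(- \frac{7}{8} + \frac{11}{7}\right) = 24 + 147 \cdot \frac{39}{56} = 24 + \frac{819}{8} = \frac{1011}{8}$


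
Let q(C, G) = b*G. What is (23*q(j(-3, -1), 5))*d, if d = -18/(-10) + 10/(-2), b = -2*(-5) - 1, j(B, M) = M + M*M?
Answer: -3312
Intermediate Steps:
j(B, M) = M + M²
b = 9 (b = 10 - 1 = 9)
q(C, G) = 9*G
d = -16/5 (d = -18*(-⅒) + 10*(-½) = 9/5 - 5 = -16/5 ≈ -3.2000)
(23*q(j(-3, -1), 5))*d = (23*(9*5))*(-16/5) = (23*45)*(-16/5) = 1035*(-16/5) = -3312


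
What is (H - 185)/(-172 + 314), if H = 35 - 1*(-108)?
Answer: -21/71 ≈ -0.29577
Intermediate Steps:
H = 143 (H = 35 + 108 = 143)
(H - 185)/(-172 + 314) = (143 - 185)/(-172 + 314) = -42/142 = -42*1/142 = -21/71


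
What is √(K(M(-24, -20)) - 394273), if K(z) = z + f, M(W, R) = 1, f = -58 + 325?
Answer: I*√394005 ≈ 627.7*I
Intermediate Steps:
f = 267
K(z) = 267 + z (K(z) = z + 267 = 267 + z)
√(K(M(-24, -20)) - 394273) = √((267 + 1) - 394273) = √(268 - 394273) = √(-394005) = I*√394005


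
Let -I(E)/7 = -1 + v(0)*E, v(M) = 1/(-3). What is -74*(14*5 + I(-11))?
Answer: -11396/3 ≈ -3798.7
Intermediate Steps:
v(M) = -⅓
I(E) = 7 + 7*E/3 (I(E) = -7*(-1 - E/3) = 7 + 7*E/3)
-74*(14*5 + I(-11)) = -74*(14*5 + (7 + (7/3)*(-11))) = -74*(70 + (7 - 77/3)) = -74*(70 - 56/3) = -74*154/3 = -11396/3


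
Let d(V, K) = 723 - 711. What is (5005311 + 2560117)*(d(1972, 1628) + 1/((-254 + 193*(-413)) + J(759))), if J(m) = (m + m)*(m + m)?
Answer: 201938923463524/2224361 ≈ 9.0785e+7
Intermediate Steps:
d(V, K) = 12
J(m) = 4*m² (J(m) = (2*m)*(2*m) = 4*m²)
(5005311 + 2560117)*(d(1972, 1628) + 1/((-254 + 193*(-413)) + J(759))) = (5005311 + 2560117)*(12 + 1/((-254 + 193*(-413)) + 4*759²)) = 7565428*(12 + 1/((-254 - 79709) + 4*576081)) = 7565428*(12 + 1/(-79963 + 2304324)) = 7565428*(12 + 1/2224361) = 7565428*(26692333/2224361) = 201938923463524/2224361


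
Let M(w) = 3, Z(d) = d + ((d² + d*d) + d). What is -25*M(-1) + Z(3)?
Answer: -51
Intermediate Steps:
Z(d) = 2*d + 2*d² (Z(d) = d + ((d² + d²) + d) = d + (2*d² + d) = d + (d + 2*d²) = 2*d + 2*d²)
-25*M(-1) + Z(3) = -25*3 + 2*3*(1 + 3) = -75 + 2*3*4 = -75 + 24 = -51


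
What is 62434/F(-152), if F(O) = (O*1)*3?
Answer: -1643/12 ≈ -136.92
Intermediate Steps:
F(O) = 3*O (F(O) = O*3 = 3*O)
62434/F(-152) = 62434/((3*(-152))) = 62434/(-456) = 62434*(-1/456) = -1643/12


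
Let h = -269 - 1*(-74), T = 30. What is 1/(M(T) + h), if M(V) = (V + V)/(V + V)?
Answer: -1/194 ≈ -0.0051546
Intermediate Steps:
M(V) = 1 (M(V) = (2*V)/((2*V)) = (2*V)*(1/(2*V)) = 1)
h = -195 (h = -269 + 74 = -195)
1/(M(T) + h) = 1/(1 - 195) = 1/(-194) = -1/194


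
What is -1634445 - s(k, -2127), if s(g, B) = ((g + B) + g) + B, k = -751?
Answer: -1628689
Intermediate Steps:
s(g, B) = 2*B + 2*g (s(g, B) = ((B + g) + g) + B = (B + 2*g) + B = 2*B + 2*g)
-1634445 - s(k, -2127) = -1634445 - (2*(-2127) + 2*(-751)) = -1634445 - (-4254 - 1502) = -1634445 - 1*(-5756) = -1634445 + 5756 = -1628689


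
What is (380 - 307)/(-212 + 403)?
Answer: 73/191 ≈ 0.38220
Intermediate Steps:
(380 - 307)/(-212 + 403) = 73/191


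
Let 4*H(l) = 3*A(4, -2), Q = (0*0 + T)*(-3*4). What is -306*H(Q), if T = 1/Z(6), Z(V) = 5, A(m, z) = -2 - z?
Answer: 0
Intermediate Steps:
T = 1/5 ≈ 0.20000
Q = -12/5 (Q = (0*0 + 1/5)*(-3*4) = (0 + 1/5)*(-12) = (1/5)*(-12) = -12/5 ≈ -2.4000)
H(l) = 0 (H(l) = (3*(-2 - 1*(-2)))/4 = (3*(-2 + 2))/4 = (3*0)/4 = (1/4)*0 = 0)
-306*H(Q) = -306*0 = 0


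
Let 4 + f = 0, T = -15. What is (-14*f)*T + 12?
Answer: -828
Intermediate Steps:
f = -4 (f = -4 + 0 = -4)
(-14*f)*T + 12 = -14*(-4)*(-15) + 12 = 56*(-15) + 12 = -840 + 12 = -828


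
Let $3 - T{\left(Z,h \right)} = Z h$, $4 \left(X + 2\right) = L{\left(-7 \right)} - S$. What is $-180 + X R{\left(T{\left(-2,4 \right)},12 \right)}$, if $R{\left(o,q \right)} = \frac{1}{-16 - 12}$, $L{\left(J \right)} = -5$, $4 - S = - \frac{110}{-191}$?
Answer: $- \frac{3847423}{21392} \approx -179.85$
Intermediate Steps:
$S = \frac{654}{191}$ ($S = 4 - - \frac{110}{-191} = 4 - \left(-110\right) \left(- \frac{1}{191}\right) = 4 - \frac{110}{191} = \frac{654}{191} \approx 3.4241$)
$X = - \frac{3137}{764}$ ($X = -2 + \frac{-5 - \frac{654}{191}}{4} = -2 + \frac{1}{4} \left(- \frac{1609}{191}\right) = -2 - \frac{1609}{764} = - \frac{3137}{764} \approx -4.106$)
$T{\left(Z,h \right)} = 3 - Z h$
$R{\left(o,q \right)} = - \frac{1}{28}$ ($R{\left(o,q \right)} = \frac{1}{-28} = - \frac{1}{28}$)
$-180 + X R{\left(T{\left(-2,4 \right)},12 \right)} = -180 - - \frac{3137}{21392} = -180 + \frac{3137}{21392} = - \frac{3847423}{21392}$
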